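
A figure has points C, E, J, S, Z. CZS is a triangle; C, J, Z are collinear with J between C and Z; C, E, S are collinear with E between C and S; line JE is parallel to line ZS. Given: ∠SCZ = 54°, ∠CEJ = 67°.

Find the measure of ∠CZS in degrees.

1. ∠ECJ = 54°  [J on CZ, E on CS]
2. ∠CJE = 59°  [△CJE]
3. ∠CZS = 59°  [JE∥ZS, corresponding at J]

∠CZS = 59°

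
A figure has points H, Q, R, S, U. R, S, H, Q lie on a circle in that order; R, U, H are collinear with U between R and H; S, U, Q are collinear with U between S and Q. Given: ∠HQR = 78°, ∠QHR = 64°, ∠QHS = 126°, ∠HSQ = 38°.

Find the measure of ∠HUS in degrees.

1. ∠QSR = 64°  [same arc RQ]
2. ∠QRS = 54°  [cyclic RSHQ, opposite ∠R+∠H]
3. ∠RQS = 62°  [△RSQ]
4. ∠RHS = 62°  [same arc RS]
5. ∠HUS = 80°  [△SUH]

∠HUS = 80°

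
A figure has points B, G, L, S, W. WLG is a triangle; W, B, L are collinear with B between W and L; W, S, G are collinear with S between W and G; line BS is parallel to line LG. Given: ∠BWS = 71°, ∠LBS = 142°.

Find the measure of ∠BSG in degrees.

∠BSG = 109°

1. ∠SBW = 38°  [linear pair at B on WL]
2. ∠BSW = 71°  [△WBS]
3. ∠BSG = 109°  [linear pair at S on WG]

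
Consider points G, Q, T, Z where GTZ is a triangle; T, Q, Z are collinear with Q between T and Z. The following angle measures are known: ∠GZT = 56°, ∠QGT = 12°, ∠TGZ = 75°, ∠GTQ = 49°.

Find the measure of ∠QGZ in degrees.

1. ∠GZQ = 56°  [Q on ray ZT]
2. ∠GQT = 119°  [△GTQ]
3. ∠GQZ = 61°  [linear pair at Q on TZ]
4. ∠QGZ = 63°  [△GQZ]

∠QGZ = 63°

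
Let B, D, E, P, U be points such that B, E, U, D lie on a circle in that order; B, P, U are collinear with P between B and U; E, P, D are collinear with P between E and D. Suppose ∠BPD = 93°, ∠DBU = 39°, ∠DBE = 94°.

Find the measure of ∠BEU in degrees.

∠BEU = 77°

1. ∠EPU = 93°  [vertical angles at P]
2. ∠BDE = 48°  [△BPD]
3. ∠DEU = 39°  [same arc UD]
4. ∠BED = 38°  [△BED]
5. ∠BPE = 87°  [linear pair at P on BU]
6. ∠BUE = 48°  [△EPU]
7. ∠EBU = 55°  [△BPE]
8. ∠BEU = 77°  [△BEU]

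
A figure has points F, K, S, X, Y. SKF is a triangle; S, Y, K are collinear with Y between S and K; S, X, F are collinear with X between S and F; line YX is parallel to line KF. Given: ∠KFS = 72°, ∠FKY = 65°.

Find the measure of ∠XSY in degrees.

1. ∠FKS = 65°  [Y on ray KS]
2. ∠FSK = 43°  [△SKF]
3. ∠XSY = 43°  [Y on SK, X on SF]

∠XSY = 43°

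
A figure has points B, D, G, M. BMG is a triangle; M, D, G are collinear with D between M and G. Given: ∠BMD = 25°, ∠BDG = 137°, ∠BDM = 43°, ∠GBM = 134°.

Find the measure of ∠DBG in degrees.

1. ∠BMG = 25°  [D on ray MG]
2. ∠BGM = 21°  [△BMG]
3. ∠BGD = 21°  [D on ray GM]
4. ∠DBG = 22°  [△BDG]

∠DBG = 22°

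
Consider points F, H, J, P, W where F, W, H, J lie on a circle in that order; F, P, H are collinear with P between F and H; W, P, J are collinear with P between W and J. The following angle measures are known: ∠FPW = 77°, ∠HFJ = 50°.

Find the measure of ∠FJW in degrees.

1. ∠HPJ = 77°  [vertical angles at P]
2. ∠FPJ = 103°  [linear pair at P on FH]
3. ∠FJW = 27°  [△FPJ]

∠FJW = 27°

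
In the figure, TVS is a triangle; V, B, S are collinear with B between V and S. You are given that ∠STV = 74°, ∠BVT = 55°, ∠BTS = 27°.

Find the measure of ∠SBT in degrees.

1. ∠SVT = 55°  [B on ray VS]
2. ∠TSV = 51°  [△TVS]
3. ∠BST = 51°  [B on ray SV]
4. ∠SBT = 102°  [△TBS]

∠SBT = 102°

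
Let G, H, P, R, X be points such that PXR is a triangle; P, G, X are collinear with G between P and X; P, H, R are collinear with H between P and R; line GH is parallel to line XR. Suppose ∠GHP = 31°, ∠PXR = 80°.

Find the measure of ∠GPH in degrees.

1. ∠PRX = 31°  [GH∥XR, corresponding at H]
2. ∠RPX = 69°  [△PXR]
3. ∠GPH = 69°  [G on PX, H on PR]

∠GPH = 69°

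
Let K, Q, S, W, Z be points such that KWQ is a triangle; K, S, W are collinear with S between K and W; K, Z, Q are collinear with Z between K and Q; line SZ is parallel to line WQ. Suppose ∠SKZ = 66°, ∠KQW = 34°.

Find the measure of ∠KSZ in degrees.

1. ∠QKW = 66°  [S on KW, Z on KQ]
2. ∠KWQ = 80°  [△KWQ]
3. ∠KSZ = 80°  [SZ∥WQ, corresponding at S]

∠KSZ = 80°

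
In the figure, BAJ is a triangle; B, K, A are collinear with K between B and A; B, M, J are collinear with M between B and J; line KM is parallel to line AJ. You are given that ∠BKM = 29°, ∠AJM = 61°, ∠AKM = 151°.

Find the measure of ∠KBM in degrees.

1. ∠BAJ = 29°  [KM∥AJ, corresponding at K]
2. ∠AJB = 61°  [M on ray JB]
3. ∠ABJ = 90°  [△BAJ]
4. ∠KBM = 90°  [K on BA, M on BJ]

∠KBM = 90°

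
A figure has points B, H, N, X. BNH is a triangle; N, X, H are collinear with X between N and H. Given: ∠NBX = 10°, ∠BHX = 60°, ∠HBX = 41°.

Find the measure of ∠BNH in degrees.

1. ∠BXH = 79°  [△BXH]
2. ∠BXN = 101°  [linear pair at X on NH]
3. ∠BNX = 69°  [△BNX]
4. ∠BNH = 69°  [X on ray NH]

∠BNH = 69°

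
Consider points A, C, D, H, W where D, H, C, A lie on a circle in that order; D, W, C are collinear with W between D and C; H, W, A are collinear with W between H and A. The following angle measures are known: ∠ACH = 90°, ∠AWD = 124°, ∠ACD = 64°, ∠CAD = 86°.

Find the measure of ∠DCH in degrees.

1. ∠CWH = 124°  [vertical angles at W]
2. ∠AHD = 64°  [same arc DA]
3. ∠CHD = 94°  [cyclic DHCA, opposite ∠H+∠A]
4. ∠DWH = 56°  [linear pair at W on DC]
5. ∠CDH = 60°  [△DWH]
6. ∠DCH = 26°  [△DHC]

∠DCH = 26°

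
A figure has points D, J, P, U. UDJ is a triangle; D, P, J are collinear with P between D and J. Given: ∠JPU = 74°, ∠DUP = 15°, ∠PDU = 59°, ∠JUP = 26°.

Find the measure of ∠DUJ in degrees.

1. ∠PJU = 80°  [△UPJ]
2. ∠JDU = 59°  [P on ray DJ]
3. ∠DJU = 80°  [P on ray JD]
4. ∠DUJ = 41°  [△UDJ]

∠DUJ = 41°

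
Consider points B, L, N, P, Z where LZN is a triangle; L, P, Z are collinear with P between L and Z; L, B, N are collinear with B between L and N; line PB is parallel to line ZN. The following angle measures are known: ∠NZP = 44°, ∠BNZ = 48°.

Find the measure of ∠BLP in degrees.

1. ∠LZN = 44°  [P on ray ZL]
2. ∠LNZ = 48°  [B on ray NL]
3. ∠NLZ = 88°  [△LZN]
4. ∠BLP = 88°  [P on LZ, B on LN]

∠BLP = 88°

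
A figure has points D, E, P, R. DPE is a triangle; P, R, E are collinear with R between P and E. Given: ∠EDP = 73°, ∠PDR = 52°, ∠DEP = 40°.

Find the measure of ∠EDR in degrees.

1. ∠DPE = 67°  [△DPE]
2. ∠DER = 40°  [R on ray EP]
3. ∠DPR = 67°  [R on ray PE]
4. ∠DRP = 61°  [△DPR]
5. ∠DRE = 119°  [linear pair at R on PE]
6. ∠EDR = 21°  [△DRE]

∠EDR = 21°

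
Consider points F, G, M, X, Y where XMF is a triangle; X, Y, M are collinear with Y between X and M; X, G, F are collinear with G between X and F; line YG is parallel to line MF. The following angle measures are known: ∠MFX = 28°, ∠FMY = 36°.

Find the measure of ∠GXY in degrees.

∠GXY = 116°

1. ∠FMX = 36°  [Y on ray MX]
2. ∠FXM = 116°  [△XMF]
3. ∠GXY = 116°  [Y on XM, G on XF]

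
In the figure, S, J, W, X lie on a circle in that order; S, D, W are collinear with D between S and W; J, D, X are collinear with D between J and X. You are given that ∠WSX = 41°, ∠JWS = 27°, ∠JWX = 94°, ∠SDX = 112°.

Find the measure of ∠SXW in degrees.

∠SXW = 72°

1. ∠WJX = 41°  [same arc WX]
2. ∠JXW = 45°  [△JWX]
3. ∠WDX = 68°  [linear pair at D on SW]
4. ∠SWX = 67°  [△WDX]
5. ∠SXW = 72°  [△SWX]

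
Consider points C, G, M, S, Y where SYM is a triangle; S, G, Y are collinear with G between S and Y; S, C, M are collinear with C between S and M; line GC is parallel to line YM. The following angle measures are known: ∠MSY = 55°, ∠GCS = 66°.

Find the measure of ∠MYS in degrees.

∠MYS = 59°

1. ∠CSG = 55°  [G on SY, C on SM]
2. ∠CGS = 59°  [△SGC]
3. ∠MYS = 59°  [GC∥YM, corresponding at G]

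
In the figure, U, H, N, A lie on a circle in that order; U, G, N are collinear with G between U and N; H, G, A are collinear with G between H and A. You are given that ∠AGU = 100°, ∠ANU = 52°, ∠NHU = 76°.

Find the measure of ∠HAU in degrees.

1. ∠NAU = 104°  [cyclic UHNA, opposite ∠H+∠A]
2. ∠AUN = 24°  [△UNA]
3. ∠HAU = 56°  [△UGA]

∠HAU = 56°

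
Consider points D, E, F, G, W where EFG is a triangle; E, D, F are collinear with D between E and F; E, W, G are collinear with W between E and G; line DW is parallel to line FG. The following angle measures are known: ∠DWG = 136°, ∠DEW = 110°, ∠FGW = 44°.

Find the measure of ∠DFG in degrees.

1. ∠DWE = 44°  [linear pair at W on EG]
2. ∠EDW = 26°  [△EDW]
3. ∠FDW = 154°  [linear pair at D on EF]
4. ∠DFG = 26°  [DW∥FG, co-interior at F–D]

∠DFG = 26°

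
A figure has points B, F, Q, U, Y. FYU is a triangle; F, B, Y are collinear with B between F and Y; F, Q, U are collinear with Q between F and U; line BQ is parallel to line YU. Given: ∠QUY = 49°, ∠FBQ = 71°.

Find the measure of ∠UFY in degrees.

1. ∠FUY = 49°  [Q on ray UF]
2. ∠FYU = 71°  [BQ∥YU, corresponding at B]
3. ∠UFY = 60°  [△FYU]

∠UFY = 60°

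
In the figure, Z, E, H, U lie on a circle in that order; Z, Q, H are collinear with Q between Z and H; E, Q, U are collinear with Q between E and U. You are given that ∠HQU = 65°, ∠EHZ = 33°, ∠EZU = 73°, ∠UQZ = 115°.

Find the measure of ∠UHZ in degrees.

∠UHZ = 74°

1. ∠EUZ = 33°  [same arc ZE]
2. ∠UEZ = 74°  [△ZEU]
3. ∠UHZ = 74°  [same arc ZU]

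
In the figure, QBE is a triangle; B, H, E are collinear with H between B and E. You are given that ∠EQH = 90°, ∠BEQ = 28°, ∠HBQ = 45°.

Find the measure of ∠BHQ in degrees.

∠BHQ = 118°

1. ∠HEQ = 28°  [H on ray EB]
2. ∠EHQ = 62°  [△QHE]
3. ∠BHQ = 118°  [linear pair at H on BE]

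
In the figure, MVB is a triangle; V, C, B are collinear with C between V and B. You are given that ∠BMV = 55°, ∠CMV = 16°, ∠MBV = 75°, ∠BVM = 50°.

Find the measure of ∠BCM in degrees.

∠BCM = 66°

1. ∠CVM = 50°  [C on ray VB]
2. ∠MCV = 114°  [△MVC]
3. ∠BCM = 66°  [linear pair at C on VB]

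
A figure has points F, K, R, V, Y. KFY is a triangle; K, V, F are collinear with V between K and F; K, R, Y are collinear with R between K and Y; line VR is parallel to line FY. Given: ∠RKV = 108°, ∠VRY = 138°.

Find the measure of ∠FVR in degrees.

∠FVR = 150°

1. ∠KRV = 42°  [linear pair at R on KY]
2. ∠KVR = 30°  [△KVR]
3. ∠FVR = 150°  [linear pair at V on KF]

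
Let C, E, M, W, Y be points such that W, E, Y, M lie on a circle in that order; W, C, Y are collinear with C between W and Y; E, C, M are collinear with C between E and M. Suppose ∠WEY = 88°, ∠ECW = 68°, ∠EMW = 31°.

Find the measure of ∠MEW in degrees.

∠MEW = 51°

1. ∠EYW = 31°  [same arc WE]
2. ∠EWY = 61°  [△WEY]
3. ∠MEW = 51°  [△WCE]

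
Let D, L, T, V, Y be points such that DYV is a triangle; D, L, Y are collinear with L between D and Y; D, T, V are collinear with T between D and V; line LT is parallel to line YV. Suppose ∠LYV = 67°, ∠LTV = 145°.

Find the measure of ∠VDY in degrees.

1. ∠DYV = 67°  [L on ray YD]
2. ∠DTL = 35°  [linear pair at T on DV]
3. ∠DLT = 67°  [LT∥YV, corresponding at L]
4. ∠LDT = 78°  [△DLT]
5. ∠VDY = 78°  [L on DY, T on DV]

∠VDY = 78°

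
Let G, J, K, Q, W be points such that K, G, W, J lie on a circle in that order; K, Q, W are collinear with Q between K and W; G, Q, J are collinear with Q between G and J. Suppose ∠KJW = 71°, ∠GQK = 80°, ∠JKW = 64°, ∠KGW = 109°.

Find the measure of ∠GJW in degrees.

∠GJW = 55°

1. ∠JWK = 45°  [△KWJ]
2. ∠JQW = 80°  [vertical angles at Q]
3. ∠GJW = 55°  [△WQJ]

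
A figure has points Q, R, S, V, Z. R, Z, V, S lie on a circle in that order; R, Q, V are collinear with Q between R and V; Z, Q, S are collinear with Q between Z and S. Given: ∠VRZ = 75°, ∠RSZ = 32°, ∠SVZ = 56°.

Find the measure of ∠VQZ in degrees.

∠VQZ = 99°

1. ∠VSZ = 75°  [same arc ZV]
2. ∠RVZ = 32°  [same arc RZ]
3. ∠SZV = 49°  [△ZVS]
4. ∠VQZ = 99°  [△ZQV]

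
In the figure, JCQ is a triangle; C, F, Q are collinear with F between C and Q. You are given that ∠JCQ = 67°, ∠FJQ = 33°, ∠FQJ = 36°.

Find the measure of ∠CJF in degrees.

∠CJF = 44°

1. ∠FCJ = 67°  [F on ray CQ]
2. ∠JFQ = 111°  [△JFQ]
3. ∠CFJ = 69°  [linear pair at F on CQ]
4. ∠CJF = 44°  [△JCF]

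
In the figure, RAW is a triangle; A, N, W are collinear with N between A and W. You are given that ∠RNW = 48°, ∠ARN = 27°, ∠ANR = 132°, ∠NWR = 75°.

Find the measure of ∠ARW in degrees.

1. ∠NAR = 21°  [△RAN]
2. ∠AWR = 75°  [N on ray WA]
3. ∠RAW = 21°  [N on ray AW]
4. ∠ARW = 84°  [△RAW]

∠ARW = 84°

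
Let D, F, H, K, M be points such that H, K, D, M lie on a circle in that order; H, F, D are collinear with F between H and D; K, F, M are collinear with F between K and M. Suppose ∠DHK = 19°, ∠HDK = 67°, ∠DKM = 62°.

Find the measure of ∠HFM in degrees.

∠HFM = 51°

1. ∠HMK = 67°  [same arc HK]
2. ∠DHM = 62°  [same arc DM]
3. ∠HFM = 51°  [△HFM]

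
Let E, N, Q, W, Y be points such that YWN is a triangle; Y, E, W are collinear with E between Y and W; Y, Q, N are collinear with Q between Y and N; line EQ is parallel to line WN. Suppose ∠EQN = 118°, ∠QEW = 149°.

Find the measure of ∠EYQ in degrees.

∠EYQ = 87°

1. ∠EQY = 62°  [linear pair at Q on YN]
2. ∠QEY = 31°  [linear pair at E on YW]
3. ∠EYQ = 87°  [△YEQ]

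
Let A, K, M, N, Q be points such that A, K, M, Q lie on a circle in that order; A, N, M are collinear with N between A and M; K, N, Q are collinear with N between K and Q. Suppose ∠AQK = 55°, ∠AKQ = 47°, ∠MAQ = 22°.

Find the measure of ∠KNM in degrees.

1. ∠AMK = 55°  [same arc AK]
2. ∠MKQ = 22°  [same arc MQ]
3. ∠KNM = 103°  [△KNM]

∠KNM = 103°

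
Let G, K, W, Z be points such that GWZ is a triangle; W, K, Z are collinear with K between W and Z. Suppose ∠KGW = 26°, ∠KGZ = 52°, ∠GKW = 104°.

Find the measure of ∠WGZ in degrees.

∠WGZ = 78°

1. ∠GWK = 50°  [△GWK]
2. ∠GKZ = 76°  [linear pair at K on WZ]
3. ∠GWZ = 50°  [K on ray WZ]
4. ∠GZK = 52°  [△GKZ]
5. ∠GZW = 52°  [K on ray ZW]
6. ∠WGZ = 78°  [△GWZ]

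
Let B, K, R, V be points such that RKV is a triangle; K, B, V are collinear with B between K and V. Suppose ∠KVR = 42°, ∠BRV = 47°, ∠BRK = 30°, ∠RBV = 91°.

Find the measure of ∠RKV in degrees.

1. ∠KBR = 89°  [linear pair at B on KV]
2. ∠BKR = 61°  [△RKB]
3. ∠RKV = 61°  [B on ray KV]

∠RKV = 61°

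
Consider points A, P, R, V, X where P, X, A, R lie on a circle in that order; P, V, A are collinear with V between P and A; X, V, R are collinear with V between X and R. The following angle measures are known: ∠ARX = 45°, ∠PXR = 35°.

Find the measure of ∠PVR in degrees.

∠PVR = 80°

1. ∠PAR = 35°  [same arc PR]
2. ∠AVR = 100°  [△AVR]
3. ∠PVR = 80°  [linear pair at V on PA]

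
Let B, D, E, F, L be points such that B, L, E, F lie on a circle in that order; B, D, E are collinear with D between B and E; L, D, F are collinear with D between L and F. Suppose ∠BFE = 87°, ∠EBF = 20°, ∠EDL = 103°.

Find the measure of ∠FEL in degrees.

∠FEL = 130°

1. ∠BLE = 93°  [cyclic BLEF, opposite ∠L+∠F]
2. ∠ELF = 20°  [same arc EF]
3. ∠BEL = 57°  [△LDE]
4. ∠EBL = 30°  [△BLE]
5. ∠EFL = 30°  [same arc LE]
6. ∠FEL = 130°  [△LEF]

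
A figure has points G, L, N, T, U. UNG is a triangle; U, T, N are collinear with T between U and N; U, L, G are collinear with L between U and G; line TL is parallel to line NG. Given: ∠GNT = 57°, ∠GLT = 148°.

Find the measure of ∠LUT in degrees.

1. ∠GNU = 57°  [T on ray NU]
2. ∠TLU = 32°  [linear pair at L on UG]
3. ∠LTU = 57°  [TL∥NG, corresponding at T]
4. ∠LUT = 91°  [△UTL]

∠LUT = 91°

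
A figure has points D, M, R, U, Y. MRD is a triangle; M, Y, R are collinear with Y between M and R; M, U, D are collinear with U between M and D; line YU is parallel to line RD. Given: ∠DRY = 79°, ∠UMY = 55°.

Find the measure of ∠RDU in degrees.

1. ∠DRM = 79°  [Y on ray RM]
2. ∠DMR = 55°  [Y on MR, U on MD]
3. ∠MDR = 46°  [△MRD]
4. ∠RDU = 46°  [U on ray DM]

∠RDU = 46°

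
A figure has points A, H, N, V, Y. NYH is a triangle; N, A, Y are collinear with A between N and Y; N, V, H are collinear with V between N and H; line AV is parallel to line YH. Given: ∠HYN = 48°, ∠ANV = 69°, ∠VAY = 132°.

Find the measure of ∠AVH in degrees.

1. ∠NAV = 48°  [AV∥YH, corresponding at A]
2. ∠AVN = 63°  [△NAV]
3. ∠AVH = 117°  [linear pair at V on NH]

∠AVH = 117°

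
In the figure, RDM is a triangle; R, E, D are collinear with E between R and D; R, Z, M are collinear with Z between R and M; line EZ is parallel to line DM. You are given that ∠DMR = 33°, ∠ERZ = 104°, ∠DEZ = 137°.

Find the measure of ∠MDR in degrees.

∠MDR = 43°

1. ∠EZR = 33°  [EZ∥DM, corresponding at Z]
2. ∠REZ = 43°  [△REZ]
3. ∠MDR = 43°  [EZ∥DM, corresponding at E]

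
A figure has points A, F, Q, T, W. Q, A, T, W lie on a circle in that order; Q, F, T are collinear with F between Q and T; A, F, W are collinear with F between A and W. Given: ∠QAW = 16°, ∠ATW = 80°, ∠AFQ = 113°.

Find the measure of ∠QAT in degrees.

1. ∠AQT = 51°  [△QFA]
2. ∠AQW = 100°  [cyclic QATW, opposite ∠Q+∠T]
3. ∠AWQ = 64°  [△QAW]
4. ∠ATQ = 64°  [same arc QA]
5. ∠QAT = 65°  [△QAT]

∠QAT = 65°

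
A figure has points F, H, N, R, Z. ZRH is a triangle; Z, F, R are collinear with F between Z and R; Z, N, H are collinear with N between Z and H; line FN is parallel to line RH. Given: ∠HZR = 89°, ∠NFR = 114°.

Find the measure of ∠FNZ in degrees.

∠FNZ = 25°

1. ∠FZN = 89°  [F on ZR, N on ZH]
2. ∠NFZ = 66°  [linear pair at F on ZR]
3. ∠FNZ = 25°  [△ZFN]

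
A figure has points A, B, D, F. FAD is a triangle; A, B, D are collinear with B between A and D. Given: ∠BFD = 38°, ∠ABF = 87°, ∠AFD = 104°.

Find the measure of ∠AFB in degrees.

1. ∠DBF = 93°  [linear pair at B on AD]
2. ∠BDF = 49°  [△FBD]
3. ∠ADF = 49°  [B on ray DA]
4. ∠DAF = 27°  [△FAD]
5. ∠BAF = 27°  [B on ray AD]
6. ∠AFB = 66°  [△FAB]

∠AFB = 66°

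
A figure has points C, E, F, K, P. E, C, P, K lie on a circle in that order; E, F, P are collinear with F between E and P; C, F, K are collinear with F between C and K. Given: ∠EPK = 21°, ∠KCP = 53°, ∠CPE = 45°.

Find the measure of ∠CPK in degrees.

1. ∠ECK = 21°  [same arc EK]
2. ∠CKE = 45°  [same arc EC]
3. ∠CEK = 114°  [△ECK]
4. ∠CPK = 66°  [cyclic ECPK, opposite ∠E+∠P]

∠CPK = 66°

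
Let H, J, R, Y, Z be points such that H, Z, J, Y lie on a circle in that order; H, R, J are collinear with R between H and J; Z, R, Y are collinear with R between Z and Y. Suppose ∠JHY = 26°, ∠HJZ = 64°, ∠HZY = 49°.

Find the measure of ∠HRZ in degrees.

∠HRZ = 90°

1. ∠JZY = 26°  [same arc JY]
2. ∠JRZ = 90°  [△ZRJ]
3. ∠HRZ = 90°  [linear pair at R on HJ]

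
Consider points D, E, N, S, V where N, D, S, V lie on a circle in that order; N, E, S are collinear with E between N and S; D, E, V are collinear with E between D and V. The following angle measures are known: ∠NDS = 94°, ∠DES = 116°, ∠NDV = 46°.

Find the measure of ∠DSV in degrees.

∠DSV = 62°

1. ∠NVS = 86°  [cyclic NDSV, opposite ∠D+∠V]
2. ∠NEV = 116°  [vertical angles at E]
3. ∠NSV = 46°  [same arc NV]
4. ∠SNV = 48°  [△NSV]
5. ∠SEV = 64°  [linear pair at E on NS]
6. ∠DVS = 70°  [△SEV]
7. ∠SDV = 48°  [same arc SV]
8. ∠DSV = 62°  [△DSV]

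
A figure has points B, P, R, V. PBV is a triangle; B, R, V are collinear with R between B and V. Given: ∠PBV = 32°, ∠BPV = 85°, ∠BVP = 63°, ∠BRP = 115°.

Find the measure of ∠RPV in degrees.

∠RPV = 52°

1. ∠PVR = 63°  [R on ray VB]
2. ∠PRV = 65°  [linear pair at R on BV]
3. ∠RPV = 52°  [△PRV]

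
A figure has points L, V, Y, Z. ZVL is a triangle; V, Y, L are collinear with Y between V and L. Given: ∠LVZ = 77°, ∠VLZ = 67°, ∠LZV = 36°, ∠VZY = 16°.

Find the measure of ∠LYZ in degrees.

∠LYZ = 93°

1. ∠YVZ = 77°  [Y on ray VL]
2. ∠VYZ = 87°  [△ZVY]
3. ∠LYZ = 93°  [linear pair at Y on VL]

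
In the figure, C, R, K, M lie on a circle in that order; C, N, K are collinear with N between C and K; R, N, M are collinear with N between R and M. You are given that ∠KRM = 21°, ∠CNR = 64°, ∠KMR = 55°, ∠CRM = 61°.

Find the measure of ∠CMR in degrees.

1. ∠MKR = 104°  [△RKM]
2. ∠MCR = 76°  [cyclic CRKM, opposite ∠C+∠K]
3. ∠CMR = 43°  [△CRM]

∠CMR = 43°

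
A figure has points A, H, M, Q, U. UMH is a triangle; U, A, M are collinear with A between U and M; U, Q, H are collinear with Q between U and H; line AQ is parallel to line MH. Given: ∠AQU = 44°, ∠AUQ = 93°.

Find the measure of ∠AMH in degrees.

∠AMH = 43°

1. ∠QAU = 43°  [△UAQ]
2. ∠MAQ = 137°  [linear pair at A on UM]
3. ∠AMH = 43°  [AQ∥MH, co-interior at M–A]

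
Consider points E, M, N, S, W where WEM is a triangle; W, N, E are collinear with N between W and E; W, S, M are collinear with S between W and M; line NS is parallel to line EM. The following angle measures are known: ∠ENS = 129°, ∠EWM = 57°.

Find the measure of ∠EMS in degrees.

1. ∠SNW = 51°  [linear pair at N on WE]
2. ∠NWS = 57°  [N on WE, S on WM]
3. ∠NSW = 72°  [△WNS]
4. ∠MSN = 108°  [linear pair at S on WM]
5. ∠EMS = 72°  [NS∥EM, co-interior at M–S]

∠EMS = 72°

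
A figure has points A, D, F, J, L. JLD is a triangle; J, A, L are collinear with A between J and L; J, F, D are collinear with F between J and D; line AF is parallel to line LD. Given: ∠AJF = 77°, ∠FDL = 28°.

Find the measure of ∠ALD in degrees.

1. ∠DJL = 77°  [A on JL, F on JD]
2. ∠JDL = 28°  [F on ray DJ]
3. ∠DLJ = 75°  [△JLD]
4. ∠ALD = 75°  [A on ray LJ]

∠ALD = 75°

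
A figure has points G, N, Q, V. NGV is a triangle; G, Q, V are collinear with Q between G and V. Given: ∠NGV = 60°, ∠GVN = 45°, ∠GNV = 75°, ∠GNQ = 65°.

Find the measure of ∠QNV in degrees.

1. ∠NGQ = 60°  [Q on ray GV]
2. ∠NVQ = 45°  [Q on ray VG]
3. ∠GQN = 55°  [△NGQ]
4. ∠NQV = 125°  [linear pair at Q on GV]
5. ∠QNV = 10°  [△NQV]

∠QNV = 10°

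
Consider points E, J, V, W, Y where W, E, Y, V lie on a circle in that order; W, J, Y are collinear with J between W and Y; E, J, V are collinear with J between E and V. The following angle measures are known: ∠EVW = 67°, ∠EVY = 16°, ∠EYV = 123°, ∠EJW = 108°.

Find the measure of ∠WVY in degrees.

∠WVY = 83°

1. ∠EYW = 67°  [same arc WE]
2. ∠EWY = 16°  [same arc EY]
3. ∠WEY = 97°  [△WEY]
4. ∠WVY = 83°  [cyclic WEYV, opposite ∠E+∠V]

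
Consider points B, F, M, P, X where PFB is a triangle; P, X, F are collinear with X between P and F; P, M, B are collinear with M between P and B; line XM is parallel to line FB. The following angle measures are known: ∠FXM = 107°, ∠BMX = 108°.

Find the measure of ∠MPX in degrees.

1. ∠MXP = 73°  [linear pair at X on PF]
2. ∠PMX = 72°  [linear pair at M on PB]
3. ∠MPX = 35°  [△PXM]

∠MPX = 35°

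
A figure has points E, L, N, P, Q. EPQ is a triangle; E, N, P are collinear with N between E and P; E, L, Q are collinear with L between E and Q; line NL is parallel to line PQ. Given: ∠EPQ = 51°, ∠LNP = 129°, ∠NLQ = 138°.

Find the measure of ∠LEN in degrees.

∠LEN = 87°

1. ∠ENL = 51°  [NL∥PQ, corresponding at N]
2. ∠ELN = 42°  [linear pair at L on EQ]
3. ∠LEN = 87°  [△ENL]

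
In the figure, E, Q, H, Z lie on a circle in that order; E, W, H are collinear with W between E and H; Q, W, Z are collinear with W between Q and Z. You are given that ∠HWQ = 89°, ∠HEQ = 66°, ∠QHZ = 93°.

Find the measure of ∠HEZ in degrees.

1. ∠HZQ = 66°  [same arc QH]
2. ∠HQZ = 21°  [△QHZ]
3. ∠HEZ = 21°  [same arc HZ]

∠HEZ = 21°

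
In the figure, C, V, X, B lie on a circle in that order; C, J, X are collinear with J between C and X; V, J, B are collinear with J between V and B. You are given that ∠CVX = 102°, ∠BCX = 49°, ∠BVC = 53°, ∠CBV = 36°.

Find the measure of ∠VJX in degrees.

∠VJX = 95°

1. ∠BVX = 49°  [same arc XB]
2. ∠CXV = 36°  [same arc CV]
3. ∠VJX = 95°  [△VJX]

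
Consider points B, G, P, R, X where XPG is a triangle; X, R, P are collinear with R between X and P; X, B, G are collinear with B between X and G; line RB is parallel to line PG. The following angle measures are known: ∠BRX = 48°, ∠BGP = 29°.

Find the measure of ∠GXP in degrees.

∠GXP = 103°

1. ∠GPX = 48°  [RB∥PG, corresponding at R]
2. ∠PGX = 29°  [B on ray GX]
3. ∠GXP = 103°  [△XPG]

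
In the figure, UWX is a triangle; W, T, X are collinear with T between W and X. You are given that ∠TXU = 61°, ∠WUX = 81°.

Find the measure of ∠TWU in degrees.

∠TWU = 38°

1. ∠UXW = 61°  [T on ray XW]
2. ∠UWX = 38°  [△UWX]
3. ∠TWU = 38°  [T on ray WX]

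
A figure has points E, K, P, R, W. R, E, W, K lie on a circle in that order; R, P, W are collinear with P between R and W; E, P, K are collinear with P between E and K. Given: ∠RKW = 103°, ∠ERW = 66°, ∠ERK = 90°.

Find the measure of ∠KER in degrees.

∠KER = 53°

1. ∠REW = 77°  [cyclic REWK, opposite ∠E+∠K]
2. ∠EWR = 37°  [△REW]
3. ∠EKR = 37°  [same arc RE]
4. ∠KER = 53°  [△REK]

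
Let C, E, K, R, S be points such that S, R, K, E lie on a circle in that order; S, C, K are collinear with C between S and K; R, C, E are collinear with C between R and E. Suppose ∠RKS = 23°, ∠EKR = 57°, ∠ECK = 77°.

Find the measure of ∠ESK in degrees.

1. ∠RES = 23°  [same arc SR]
2. ∠ECS = 103°  [linear pair at C on SK]
3. ∠ESK = 54°  [△SCE]

∠ESK = 54°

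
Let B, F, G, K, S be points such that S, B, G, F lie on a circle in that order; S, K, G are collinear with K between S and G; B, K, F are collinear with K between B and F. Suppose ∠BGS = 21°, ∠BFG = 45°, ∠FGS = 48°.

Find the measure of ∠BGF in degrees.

1. ∠BFS = 21°  [same arc SB]
2. ∠FBS = 48°  [same arc SF]
3. ∠BSF = 111°  [△SBF]
4. ∠BGF = 69°  [cyclic SBGF, opposite ∠S+∠G]

∠BGF = 69°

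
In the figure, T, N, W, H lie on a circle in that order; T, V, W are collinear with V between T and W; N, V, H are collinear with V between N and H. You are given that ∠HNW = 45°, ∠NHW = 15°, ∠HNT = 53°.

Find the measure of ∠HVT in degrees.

∠HVT = 68°

1. ∠HWT = 53°  [same arc TH]
2. ∠HVW = 112°  [△WVH]
3. ∠HVT = 68°  [linear pair at V on TW]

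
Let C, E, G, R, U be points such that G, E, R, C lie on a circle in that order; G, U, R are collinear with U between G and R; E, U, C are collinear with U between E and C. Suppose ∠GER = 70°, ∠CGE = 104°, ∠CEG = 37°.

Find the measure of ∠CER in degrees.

∠CER = 33°

1. ∠GCR = 110°  [cyclic GERC, opposite ∠E+∠C]
2. ∠CRG = 37°  [same arc GC]
3. ∠CGR = 33°  [△GRC]
4. ∠CER = 33°  [same arc RC]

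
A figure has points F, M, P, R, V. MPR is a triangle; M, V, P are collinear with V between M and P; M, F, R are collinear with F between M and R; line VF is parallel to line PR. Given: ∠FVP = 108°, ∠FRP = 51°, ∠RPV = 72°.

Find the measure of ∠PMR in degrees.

∠PMR = 57°

1. ∠MRP = 51°  [F on ray RM]
2. ∠MPR = 72°  [V on ray PM]
3. ∠PMR = 57°  [△MPR]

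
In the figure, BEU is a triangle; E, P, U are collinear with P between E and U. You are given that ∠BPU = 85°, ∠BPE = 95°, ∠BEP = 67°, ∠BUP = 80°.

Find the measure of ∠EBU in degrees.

∠EBU = 33°

1. ∠BEU = 67°  [P on ray EU]
2. ∠BUE = 80°  [P on ray UE]
3. ∠EBU = 33°  [△BEU]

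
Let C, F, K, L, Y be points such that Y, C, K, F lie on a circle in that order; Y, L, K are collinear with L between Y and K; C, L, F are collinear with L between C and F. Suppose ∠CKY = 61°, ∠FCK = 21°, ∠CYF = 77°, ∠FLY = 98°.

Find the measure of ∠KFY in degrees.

∠KFY = 117°

1. ∠CFY = 61°  [same arc YC]
2. ∠FYK = 21°  [same arc KF]
3. ∠FCY = 42°  [△YCF]
4. ∠FKY = 42°  [same arc YF]
5. ∠KFY = 117°  [△YKF]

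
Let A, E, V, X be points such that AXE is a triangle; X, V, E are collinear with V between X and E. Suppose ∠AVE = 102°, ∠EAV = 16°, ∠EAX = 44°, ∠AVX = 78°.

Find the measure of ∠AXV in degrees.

1. ∠AEV = 62°  [△AVE]
2. ∠AEX = 62°  [V on ray EX]
3. ∠AXE = 74°  [△AXE]
4. ∠AXV = 74°  [V on ray XE]

∠AXV = 74°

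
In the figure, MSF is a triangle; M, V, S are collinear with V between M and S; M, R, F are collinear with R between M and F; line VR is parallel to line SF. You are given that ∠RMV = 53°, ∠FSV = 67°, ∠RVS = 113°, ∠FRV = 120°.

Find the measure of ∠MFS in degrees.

∠MFS = 60°

1. ∠FMS = 53°  [V on MS, R on MF]
2. ∠FSM = 67°  [V on ray SM]
3. ∠MFS = 60°  [△MSF]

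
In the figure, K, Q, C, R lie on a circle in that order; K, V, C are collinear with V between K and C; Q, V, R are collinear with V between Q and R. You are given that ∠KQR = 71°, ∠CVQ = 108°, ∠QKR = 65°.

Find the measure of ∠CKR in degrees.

1. ∠KRQ = 44°  [△KQR]
2. ∠KVR = 108°  [vertical angles at V]
3. ∠CKR = 28°  [△KVR]

∠CKR = 28°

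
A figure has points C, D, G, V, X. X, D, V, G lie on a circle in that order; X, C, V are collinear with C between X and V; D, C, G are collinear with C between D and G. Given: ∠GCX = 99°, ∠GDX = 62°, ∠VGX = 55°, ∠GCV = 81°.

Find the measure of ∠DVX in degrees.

∠DVX = 18°

1. ∠DCV = 99°  [vertical angles at C]
2. ∠GVX = 62°  [same arc XG]
3. ∠GXV = 63°  [△XVG]
4. ∠GDV = 63°  [same arc VG]
5. ∠DVX = 18°  [△DCV]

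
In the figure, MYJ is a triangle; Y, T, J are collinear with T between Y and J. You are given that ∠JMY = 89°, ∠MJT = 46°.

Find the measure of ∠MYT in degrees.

∠MYT = 45°

1. ∠MJY = 46°  [T on ray JY]
2. ∠JYM = 45°  [△MYJ]
3. ∠MYT = 45°  [T on ray YJ]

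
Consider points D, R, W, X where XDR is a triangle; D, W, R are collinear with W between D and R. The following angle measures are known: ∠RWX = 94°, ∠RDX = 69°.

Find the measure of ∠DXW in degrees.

∠DXW = 25°

1. ∠DWX = 86°  [linear pair at W on DR]
2. ∠WDX = 69°  [W on ray DR]
3. ∠DXW = 25°  [△XDW]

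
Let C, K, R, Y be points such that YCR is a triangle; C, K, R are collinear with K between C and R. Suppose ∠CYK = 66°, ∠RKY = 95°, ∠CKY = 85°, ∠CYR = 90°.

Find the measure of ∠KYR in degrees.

∠KYR = 24°

1. ∠KCY = 29°  [△YCK]
2. ∠RCY = 29°  [K on ray CR]
3. ∠CRY = 61°  [△YCR]
4. ∠KRY = 61°  [K on ray RC]
5. ∠KYR = 24°  [△YKR]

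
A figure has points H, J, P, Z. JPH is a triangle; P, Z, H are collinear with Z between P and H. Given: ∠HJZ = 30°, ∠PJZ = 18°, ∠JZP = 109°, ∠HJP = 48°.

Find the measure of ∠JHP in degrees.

1. ∠JPZ = 53°  [△JPZ]
2. ∠HPJ = 53°  [Z on ray PH]
3. ∠JHP = 79°  [△JPH]

∠JHP = 79°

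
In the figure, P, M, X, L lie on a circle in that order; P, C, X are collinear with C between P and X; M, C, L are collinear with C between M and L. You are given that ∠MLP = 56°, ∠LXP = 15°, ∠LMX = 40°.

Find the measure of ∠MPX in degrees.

1. ∠MXP = 56°  [same arc PM]
2. ∠LMP = 15°  [same arc PL]
3. ∠MCX = 84°  [△MCX]
4. ∠MCP = 96°  [linear pair at C on PX]
5. ∠MPX = 69°  [△PCM]

∠MPX = 69°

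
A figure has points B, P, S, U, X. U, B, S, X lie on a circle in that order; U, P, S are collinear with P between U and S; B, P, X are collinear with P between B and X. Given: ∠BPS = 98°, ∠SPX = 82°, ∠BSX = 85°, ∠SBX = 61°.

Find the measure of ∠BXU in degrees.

1. ∠UPX = 98°  [vertical angles at P]
2. ∠SUX = 61°  [same arc SX]
3. ∠BXU = 21°  [△UPX]

∠BXU = 21°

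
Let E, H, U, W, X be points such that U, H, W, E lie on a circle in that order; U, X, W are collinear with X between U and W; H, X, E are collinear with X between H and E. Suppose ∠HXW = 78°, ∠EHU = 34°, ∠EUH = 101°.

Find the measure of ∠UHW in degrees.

∠UHW = 91°

1. ∠HXU = 102°  [linear pair at X on UW]
2. ∠HEU = 45°  [△UHE]
3. ∠HUW = 44°  [△UXH]
4. ∠HWU = 45°  [same arc UH]
5. ∠UHW = 91°  [△UHW]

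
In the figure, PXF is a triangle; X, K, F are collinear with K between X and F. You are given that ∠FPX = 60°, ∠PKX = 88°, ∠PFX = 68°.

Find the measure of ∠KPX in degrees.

1. ∠FXP = 52°  [△PXF]
2. ∠KXP = 52°  [K on ray XF]
3. ∠KPX = 40°  [△PXK]

∠KPX = 40°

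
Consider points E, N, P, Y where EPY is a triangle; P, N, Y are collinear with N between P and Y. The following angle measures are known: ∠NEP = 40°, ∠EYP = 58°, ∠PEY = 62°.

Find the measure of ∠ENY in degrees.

1. ∠EPY = 60°  [△EPY]
2. ∠EPN = 60°  [N on ray PY]
3. ∠ENP = 80°  [△EPN]
4. ∠ENY = 100°  [linear pair at N on PY]

∠ENY = 100°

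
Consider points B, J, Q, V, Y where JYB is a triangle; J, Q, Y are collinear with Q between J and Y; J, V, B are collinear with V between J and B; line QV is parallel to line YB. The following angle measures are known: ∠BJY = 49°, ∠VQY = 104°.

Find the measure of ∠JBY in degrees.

1. ∠QJV = 49°  [Q on JY, V on JB]
2. ∠JQV = 76°  [linear pair at Q on JY]
3. ∠JVQ = 55°  [△JQV]
4. ∠JBY = 55°  [QV∥YB, corresponding at V]

∠JBY = 55°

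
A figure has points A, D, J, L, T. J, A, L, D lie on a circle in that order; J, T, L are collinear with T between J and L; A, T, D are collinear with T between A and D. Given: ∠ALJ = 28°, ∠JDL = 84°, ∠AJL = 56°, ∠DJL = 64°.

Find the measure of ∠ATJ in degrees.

1. ∠DLJ = 32°  [△JLD]
2. ∠DAJ = 32°  [same arc JD]
3. ∠ATJ = 92°  [△JTA]

∠ATJ = 92°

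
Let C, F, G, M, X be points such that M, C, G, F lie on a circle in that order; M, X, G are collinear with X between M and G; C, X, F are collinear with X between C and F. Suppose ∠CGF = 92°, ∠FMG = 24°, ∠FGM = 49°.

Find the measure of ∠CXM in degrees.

1. ∠FCG = 24°  [same arc GF]
2. ∠FCM = 49°  [same arc MF]
3. ∠CFG = 64°  [△CGF]
4. ∠CMG = 64°  [same arc CG]
5. ∠CXM = 67°  [△MXC]

∠CXM = 67°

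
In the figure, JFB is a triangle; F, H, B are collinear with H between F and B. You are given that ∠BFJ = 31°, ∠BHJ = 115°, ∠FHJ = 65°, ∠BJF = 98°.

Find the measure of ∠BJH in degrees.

1. ∠FBJ = 51°  [△JFB]
2. ∠HBJ = 51°  [H on ray BF]
3. ∠BJH = 14°  [△JHB]

∠BJH = 14°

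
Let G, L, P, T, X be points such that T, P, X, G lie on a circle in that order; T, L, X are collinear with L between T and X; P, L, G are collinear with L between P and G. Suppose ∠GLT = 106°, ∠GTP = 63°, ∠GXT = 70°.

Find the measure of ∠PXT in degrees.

∠PXT = 47°

1. ∠PLX = 106°  [vertical angles at L]
2. ∠GLX = 74°  [linear pair at L on TX]
3. ∠GXP = 117°  [cyclic TPXG, opposite ∠T+∠X]
4. ∠PGX = 36°  [△XLG]
5. ∠GPX = 27°  [△PXG]
6. ∠PXT = 47°  [△PLX]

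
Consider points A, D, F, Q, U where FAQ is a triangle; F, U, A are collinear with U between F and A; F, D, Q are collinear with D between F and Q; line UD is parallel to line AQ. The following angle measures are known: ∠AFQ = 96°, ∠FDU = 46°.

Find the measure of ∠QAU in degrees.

1. ∠DFU = 96°  [U on FA, D on FQ]
2. ∠DUF = 38°  [△FUD]
3. ∠AUD = 142°  [linear pair at U on FA]
4. ∠QAU = 38°  [UD∥AQ, co-interior at A–U]

∠QAU = 38°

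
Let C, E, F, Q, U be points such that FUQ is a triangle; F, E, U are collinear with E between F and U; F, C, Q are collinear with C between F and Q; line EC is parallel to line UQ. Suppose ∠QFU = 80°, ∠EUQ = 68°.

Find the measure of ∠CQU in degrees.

∠CQU = 32°

1. ∠FUQ = 68°  [E on ray UF]
2. ∠FQU = 32°  [△FUQ]
3. ∠CQU = 32°  [C on ray QF]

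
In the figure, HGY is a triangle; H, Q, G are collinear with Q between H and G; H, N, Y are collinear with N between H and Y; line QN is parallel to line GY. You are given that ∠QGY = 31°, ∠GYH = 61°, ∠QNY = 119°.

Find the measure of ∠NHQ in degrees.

∠NHQ = 88°

1. ∠HGY = 31°  [Q on ray GH]
2. ∠GHY = 88°  [△HGY]
3. ∠NHQ = 88°  [Q on HG, N on HY]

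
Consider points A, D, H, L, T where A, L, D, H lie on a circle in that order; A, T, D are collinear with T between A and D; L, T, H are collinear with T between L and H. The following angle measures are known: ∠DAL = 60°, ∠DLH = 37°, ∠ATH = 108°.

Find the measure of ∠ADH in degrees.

∠ADH = 48°

1. ∠DHL = 60°  [same arc LD]
2. ∠DTH = 72°  [linear pair at T on AD]
3. ∠ADH = 48°  [△DTH]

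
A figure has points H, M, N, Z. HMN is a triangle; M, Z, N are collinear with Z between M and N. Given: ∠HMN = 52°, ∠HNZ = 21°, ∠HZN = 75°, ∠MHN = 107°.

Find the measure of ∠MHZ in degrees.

∠MHZ = 23°

1. ∠HMZ = 52°  [Z on ray MN]
2. ∠HZM = 105°  [linear pair at Z on MN]
3. ∠MHZ = 23°  [△HMZ]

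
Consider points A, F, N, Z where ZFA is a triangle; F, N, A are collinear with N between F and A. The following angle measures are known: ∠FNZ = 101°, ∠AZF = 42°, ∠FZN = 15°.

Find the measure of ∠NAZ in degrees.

∠NAZ = 74°

1. ∠NFZ = 64°  [△ZFN]
2. ∠AFZ = 64°  [N on ray FA]
3. ∠FAZ = 74°  [△ZFA]
4. ∠NAZ = 74°  [N on ray AF]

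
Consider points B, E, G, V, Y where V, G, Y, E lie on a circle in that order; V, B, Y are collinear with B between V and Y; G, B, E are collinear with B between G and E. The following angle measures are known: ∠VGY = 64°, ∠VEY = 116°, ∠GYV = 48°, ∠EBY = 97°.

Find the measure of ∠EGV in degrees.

∠EGV = 15°

1. ∠GVY = 68°  [△VGY]
2. ∠GBV = 97°  [vertical angles at B]
3. ∠EGV = 15°  [△VBG]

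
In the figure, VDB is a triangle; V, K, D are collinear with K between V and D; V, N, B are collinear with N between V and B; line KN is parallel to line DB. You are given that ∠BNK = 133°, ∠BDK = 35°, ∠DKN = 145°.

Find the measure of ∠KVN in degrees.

1. ∠KNV = 47°  [linear pair at N on VB]
2. ∠NKV = 35°  [linear pair at K on VD]
3. ∠KVN = 98°  [△VKN]

∠KVN = 98°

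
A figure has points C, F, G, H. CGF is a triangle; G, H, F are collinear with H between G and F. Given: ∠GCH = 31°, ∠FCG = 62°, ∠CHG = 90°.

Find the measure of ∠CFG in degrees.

1. ∠CGH = 59°  [△CGH]
2. ∠CGF = 59°  [H on ray GF]
3. ∠CFG = 59°  [△CGF]

∠CFG = 59°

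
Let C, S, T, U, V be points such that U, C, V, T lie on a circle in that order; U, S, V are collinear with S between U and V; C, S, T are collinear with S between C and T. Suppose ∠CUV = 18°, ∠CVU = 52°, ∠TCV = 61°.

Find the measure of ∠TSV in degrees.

1. ∠CTU = 52°  [same arc UC]
2. ∠TUV = 61°  [same arc VT]
3. ∠TSU = 67°  [△UST]
4. ∠TSV = 113°  [linear pair at S on UV]

∠TSV = 113°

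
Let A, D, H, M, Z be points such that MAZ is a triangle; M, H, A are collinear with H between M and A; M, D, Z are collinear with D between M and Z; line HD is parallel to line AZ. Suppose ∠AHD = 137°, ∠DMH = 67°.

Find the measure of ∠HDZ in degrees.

1. ∠DHM = 43°  [linear pair at H on MA]
2. ∠HDM = 70°  [△MHD]
3. ∠HDZ = 110°  [linear pair at D on MZ]

∠HDZ = 110°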